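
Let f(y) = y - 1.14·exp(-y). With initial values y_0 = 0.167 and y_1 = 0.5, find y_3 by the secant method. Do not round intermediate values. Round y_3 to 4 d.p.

0.6156

f(y_0) = -0.797668, f(y_1) = -0.191445
y_2 = 0.500000 - (-0.191445)·(0.500000 - 0.167000)/(-0.191445 - (-0.797668)) = 0.605161; f(y_2) = -0.017263
y_3 = 0.605161 - (-0.017263)·(0.605161 - 0.500000)/(-0.017263 - (-0.191445)) = 0.615584; f(y_3) = -0.000387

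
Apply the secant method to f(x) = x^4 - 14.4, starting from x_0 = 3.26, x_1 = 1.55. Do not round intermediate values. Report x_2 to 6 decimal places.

1.687663

f(x_0) = 98.545882, f(x_1) = -8.627994
x_2 = 1.550000 - (-8.627994)·(1.550000 - 3.260000)/(-8.627994 - (98.545882)) = 1.687663; f(x_2) = -6.287722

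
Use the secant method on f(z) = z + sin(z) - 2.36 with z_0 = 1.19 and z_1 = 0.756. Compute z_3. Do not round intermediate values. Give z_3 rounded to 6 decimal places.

f(z_0) = -0.241631, f(z_1) = -0.917983
z_2 = 0.756000 - (-0.917983)·(0.756000 - 1.190000)/(-0.917983 - (-0.241631)) = 1.345049; f(z_2) = -0.040324
z_3 = 1.345049 - (-0.040324)·(1.345049 - 0.756000)/(-0.040324 - (-0.917983)) = 1.372113; f(z_3) = -0.007560

1.372113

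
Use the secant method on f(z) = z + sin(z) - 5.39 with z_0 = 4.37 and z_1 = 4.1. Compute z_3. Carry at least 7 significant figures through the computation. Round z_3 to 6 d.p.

5.539093

f(z_0) = -1.961955, f(z_1) = -2.108277
z_2 = 4.100000 - (-2.108277)·(4.100000 - 4.370000)/(-2.108277 - (-1.961955)) = 7.990293; f(z_2) = 3.591017
z_3 = 7.990293 - (3.591017)·(7.990293 - 4.100000)/(3.591017 - (-2.108277)) = 5.539093; f(z_3) = -0.528211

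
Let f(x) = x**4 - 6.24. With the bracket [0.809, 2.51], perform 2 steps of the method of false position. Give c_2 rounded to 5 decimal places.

f(0.809000) = -5.811655, f(2.510000) = 33.451260
step 1: c = 1.060780, f(c) = -4.973802 < 0 → new bracket [1.060780, 2.510000]
step 2: c = 1.248370, f(c) = -3.811307 < 0 → new bracket [1.248370, 2.510000]

1.24837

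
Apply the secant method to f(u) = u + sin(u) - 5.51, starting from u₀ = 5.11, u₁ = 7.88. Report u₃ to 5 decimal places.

5.89178

f(u_0) = -1.321989, f(u_1) = 3.369662
u_2 = 7.880000 - (3.369662)·(7.880000 - 5.110000)/(3.369662 - (-1.321989)) = 5.890516; f(u_2) = -0.002140
u_3 = 5.890516 - (-0.002140)·(5.890516 - 7.880000)/(-0.002140 - (3.369662)) = 5.891779; f(u_3) = 0.000290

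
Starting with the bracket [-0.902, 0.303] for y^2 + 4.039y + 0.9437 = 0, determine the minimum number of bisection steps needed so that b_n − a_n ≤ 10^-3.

11

Initial width b − a = 0.303 − -0.902 = 1.205000.
After n steps the width is (b−a)/2^n; need (b−a)/2^n ≤ 10^-3.
So n ≥ log₂(1.205000/10^-3) = log₂(1205.0000) ≈ 10.2348.
Hence n = 11.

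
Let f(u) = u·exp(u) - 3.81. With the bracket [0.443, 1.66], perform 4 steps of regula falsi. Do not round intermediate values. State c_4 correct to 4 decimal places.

f(0.443000) = -3.120084, f(1.660000) = 4.920456
step 1: c = 0.915250, f(c) = -1.524257 < 0 → new bracket [0.915250, 1.660000]
step 2: c = 1.091393, f(c) = -0.559376 < 0 → new bracket [1.091393, 1.660000]
step 3: c = 1.149435, f(c) = -0.181910 < 0 → new bracket [1.149435, 1.660000]
step 4: c = 1.167638, f(c) = -0.056754 < 0 → new bracket [1.167638, 1.660000]

1.1676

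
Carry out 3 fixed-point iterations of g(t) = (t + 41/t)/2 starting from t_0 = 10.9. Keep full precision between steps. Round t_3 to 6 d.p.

6.403391

t_1 = g(10.900000) = 7.330734
t_2 = g(7.330734) = 6.461813
t_3 = g(6.461813) = 6.403391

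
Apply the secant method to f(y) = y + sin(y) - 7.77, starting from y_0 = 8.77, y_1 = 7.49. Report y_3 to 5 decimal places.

f(y_0) = 1.608983, f(y_1) = 0.654487
y_2 = 7.490000 - (0.654487)·(7.490000 - 8.770000)/(0.654487 - (1.608983)) = 6.612319; f(y_2) = -0.834457
y_3 = 6.612319 - (-0.834457)·(6.612319 - 7.490000)/(-0.834457 - (0.654487)) = 7.104203; f(y_3) = 0.066042

7.10420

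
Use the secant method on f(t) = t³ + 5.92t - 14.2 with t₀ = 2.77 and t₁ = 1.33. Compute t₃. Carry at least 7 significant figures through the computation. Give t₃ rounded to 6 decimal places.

1.658337

f(t_0) = 23.452333, f(t_1) = -3.973763
t_2 = 1.330000 - (-3.973763)·(1.330000 - 2.770000)/(-3.973763 - (23.452333)) = 1.538641; f(t_2) = -1.448637
t_3 = 1.538641 - (-1.448637)·(1.538641 - 1.330000)/(-1.448637 - (-3.973763)) = 1.658337; f(t_3) = 0.177912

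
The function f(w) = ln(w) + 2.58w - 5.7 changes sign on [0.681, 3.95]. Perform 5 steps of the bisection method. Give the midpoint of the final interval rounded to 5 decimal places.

1.95795

f(0.681000) = -4.327213, f(3.950000) = 5.864716 (opposite signs)
step 1: m = 2.315500, f(m) = 1.113616 > 0 → root in [0.681000, 2.315500]
step 2: m = 1.498250, f(m) = -1.430217 < 0 → root in [1.498250, 2.315500]
step 3: m = 1.906875, f(m) = -0.134797 < 0 → root in [1.906875, 2.315500]
step 4: m = 2.111188, f(m) = 0.494114 > 0 → root in [1.906875, 2.111188]
step 5: m = 2.009031, f(m) = 0.180953 > 0 → root in [1.906875, 2.009031]
Midpoint of [1.906875, 2.009031] = 1.957953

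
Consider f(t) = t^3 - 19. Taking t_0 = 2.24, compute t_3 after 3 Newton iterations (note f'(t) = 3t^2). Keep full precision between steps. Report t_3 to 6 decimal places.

t_0 = 2.240000: f = -7.760576, f' = 15.052800 → t_1 = 2.240000 - (-7.760576)/(15.052800) = 2.755557
t_1 = 2.755557: f = 1.923204, f' = 22.779283 → t_2 = 2.755557 - (1.923204)/(22.779283) = 2.671129
t_2 = 2.671129: f = 0.058323, f' = 21.404794 → t_3 = 2.671129 - (0.058323)/(21.404794) = 2.668404

2.668404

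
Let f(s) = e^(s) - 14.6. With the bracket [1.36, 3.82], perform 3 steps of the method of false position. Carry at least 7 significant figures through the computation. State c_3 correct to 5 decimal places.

f(1.360000) = -10.703807, f(3.820000) = 31.004208
step 1: c = 1.991326, f(c) = -7.274758 < 0 → new bracket [1.991326, 3.820000]
step 2: c = 2.338858, f(c) = -4.230611 < 0 → new bracket [2.338858, 3.820000]
step 3: c = 2.516697, f(c) = -2.212383 < 0 → new bracket [2.516697, 3.820000]

2.51670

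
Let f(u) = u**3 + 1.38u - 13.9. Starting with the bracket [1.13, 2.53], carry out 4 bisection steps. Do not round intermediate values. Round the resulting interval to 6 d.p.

[2.180000, 2.267500]

f(1.130000) = -10.897703, f(2.530000) = 5.785677 (opposite signs)
step 1: m = 1.830000, f(m) = -5.246113 < 0 → root in [1.830000, 2.530000]
step 2: m = 2.180000, f(m) = -0.531368 < 0 → root in [2.180000, 2.530000]
step 3: m = 2.355000, f(m) = 2.410789 > 0 → root in [2.180000, 2.355000]
step 4: m = 2.267500, f(m) = 0.887629 > 0 → root in [2.180000, 2.267500]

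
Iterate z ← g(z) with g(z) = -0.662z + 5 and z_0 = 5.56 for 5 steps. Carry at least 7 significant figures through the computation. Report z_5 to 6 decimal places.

z_1 = g(5.560000) = 1.319280
z_2 = g(1.319280) = 4.126637
z_3 = g(4.126637) = 2.268167
z_4 = g(2.268167) = 3.498474
z_5 = g(3.498474) = 2.684010

2.684010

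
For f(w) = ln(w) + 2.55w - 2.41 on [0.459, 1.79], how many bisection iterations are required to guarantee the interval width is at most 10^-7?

24

Initial width b − a = 1.79 − 0.459 = 1.331000.
After n steps the width is (b−a)/2^n; need (b−a)/2^n ≤ 10^-7.
So n ≥ log₂(1.331000/10^-7) = log₂(13310000.0000) ≈ 23.6660.
Hence n = 24.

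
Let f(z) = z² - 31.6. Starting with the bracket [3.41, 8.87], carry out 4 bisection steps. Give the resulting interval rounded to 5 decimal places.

[5.45750, 5.79875]

f(3.410000) = -19.971900, f(8.870000) = 47.076900 (opposite signs)
step 1: m = 6.140000, f(m) = 6.099600 > 0 → root in [3.410000, 6.140000]
step 2: m = 4.775000, f(m) = -8.799375 < 0 → root in [4.775000, 6.140000]
step 3: m = 5.457500, f(m) = -1.815694 < 0 → root in [5.457500, 6.140000]
step 4: m = 5.798750, f(m) = 2.025502 > 0 → root in [5.457500, 5.798750]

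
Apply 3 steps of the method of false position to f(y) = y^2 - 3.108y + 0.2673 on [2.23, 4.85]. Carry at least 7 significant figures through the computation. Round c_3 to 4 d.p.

f(2.230000) = -1.690640, f(4.850000) = 8.716000
step 1: c = 2.655639, f(c) = -0.934006 < 0 → new bracket [2.655639, 4.850000]
step 2: c = 2.868028, f(c) = -0.420947 < 0 → new bracket [2.868028, 4.850000]
step 3: c = 2.959339, f(c) = -0.172639 < 0 → new bracket [2.959339, 4.850000]

2.9593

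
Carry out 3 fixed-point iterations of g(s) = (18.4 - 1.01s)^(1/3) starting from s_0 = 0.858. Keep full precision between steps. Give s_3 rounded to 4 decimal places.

2.5128

s_1 = g(0.858000) = 2.597899
s_2 = g(2.597899) = 2.508034
s_3 = g(2.508034) = 2.512835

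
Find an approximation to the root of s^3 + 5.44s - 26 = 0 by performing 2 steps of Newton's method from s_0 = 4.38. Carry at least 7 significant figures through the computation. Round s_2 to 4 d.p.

2.4910

f'(s) = 3s^2 + 5.44
s_0 = 4.380000: f = 81.854872, f' = 62.993200 → s_1 = 4.380000 - (81.854872)/(62.993200) = 3.080576
s_1 = 3.080576: f = 19.992843, f' = 33.909847 → s_2 = 3.080576 - (19.992843)/(33.909847) = 2.490988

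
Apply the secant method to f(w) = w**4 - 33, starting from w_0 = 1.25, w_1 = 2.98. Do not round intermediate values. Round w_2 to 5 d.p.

1.94179

f(w_0) = -30.558594, f(w_1) = 45.861504
w_2 = 2.980000 - (45.861504)·(2.980000 - 1.250000)/(45.861504 - (-30.558594)) = 1.941786; f(w_2) = -18.783077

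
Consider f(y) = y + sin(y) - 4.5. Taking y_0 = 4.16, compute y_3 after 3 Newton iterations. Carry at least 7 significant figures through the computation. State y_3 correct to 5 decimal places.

f'(y) = 1 + cos(y)
y_0 = 4.160000: f = -1.191273, f' = 0.475278 → y_1 = 4.160000 - (-1.191273)/(0.475278) = 6.666479
y_1 = 6.666479: f = 2.540456, f' = 1.927438 → y_2 = 6.666479 - (2.540456)/(1.927438) = 5.348431
y_2 = 5.348431: f = 0.043977, f' = 1.594016 → y_3 = 5.348431 - (0.043977)/(1.594016) = 5.320842

5.32084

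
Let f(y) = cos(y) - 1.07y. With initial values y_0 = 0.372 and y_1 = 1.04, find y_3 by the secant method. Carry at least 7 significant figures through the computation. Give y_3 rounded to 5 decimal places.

Secant update: y_(k+1) = y_k − f(y_k)·(y_k − y_(k-1))/(f(y_k) − f(y_(k-1))).
f(y_0) = 0.533562, f(y_1) = -0.606580
y_2 = 1.040000 - (-0.606580)·(1.040000 - 0.372000)/(-0.606580 - (0.533562)) = 0.684610; f(y_2) = 0.042133
y_3 = 0.684610 - (0.042133)·(0.684610 - 1.040000)/(0.042133 - (-0.606580)) = 0.707692; f(y_3) = 0.002634

0.70769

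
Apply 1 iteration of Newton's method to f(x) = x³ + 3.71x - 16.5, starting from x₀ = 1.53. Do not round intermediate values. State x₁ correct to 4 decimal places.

Newton update: x ← x − f(x)/f'(x).
f'(x) = 3x² + 3.71
x_0 = 1.530000: f = -7.242123, f' = 10.732700 → x_1 = 1.530000 - (-7.242123)/(10.732700) = 2.204772

2.2048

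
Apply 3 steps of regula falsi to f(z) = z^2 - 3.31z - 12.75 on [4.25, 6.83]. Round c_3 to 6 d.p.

f(4.250000) = -8.755000, f(6.830000) = 11.291600
step 1: c = 5.376770, f(c) = -1.637456 < 0 → new bracket [5.376770, 6.830000]
step 2: c = 5.560820, f(c) = -0.233593 < 0 → new bracket [5.560820, 6.830000]
step 3: c = 5.586544, f(c) = -0.031986 < 0 → new bracket [5.586544, 6.830000]

5.586544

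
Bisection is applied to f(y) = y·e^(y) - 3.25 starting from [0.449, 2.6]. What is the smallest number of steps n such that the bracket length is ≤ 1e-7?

Initial width b − a = 2.6 − 0.449 = 2.151000.
After n steps the width is (b−a)/2^n; need (b−a)/2^n ≤ 1e-7.
So n ≥ log₂(2.151000/1e-7) = log₂(21510000.0000) ≈ 24.3585.
Hence n = 25.

25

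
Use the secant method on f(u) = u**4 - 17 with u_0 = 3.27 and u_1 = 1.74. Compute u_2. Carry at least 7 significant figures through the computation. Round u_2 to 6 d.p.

Secant update: u_(k+1) = u_k − f(u_k)·(u_k − u_(k-1))/(f(u_k) − f(u_(k-1))).
f(u_0) = 97.338110, f(u_1) = -7.833638
u_2 = 1.740000 - (-7.833638)·(1.740000 - 3.270000)/(-7.833638 - (97.338110)) = 1.853961; f(u_2) = -5.185856

1.853961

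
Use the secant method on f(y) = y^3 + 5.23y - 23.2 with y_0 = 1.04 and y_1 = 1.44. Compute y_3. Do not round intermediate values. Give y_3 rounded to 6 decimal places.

Secant update: y_(k+1) = y_k − f(y_k)·(y_k − y_(k-1))/(f(y_k) − f(y_(k-1))).
f(y_0) = -16.635936, f(y_1) = -12.682816
y_2 = 1.440000 - (-12.682816)·(1.440000 - 1.040000)/(-12.682816 - (-16.635936)) = 2.723322; f(y_2) = 11.240448
y_3 = 2.723322 - (11.240448)·(2.723322 - 1.440000)/(11.240448 - (-12.682816)) = 2.120348; f(y_3) = -2.577764

2.120348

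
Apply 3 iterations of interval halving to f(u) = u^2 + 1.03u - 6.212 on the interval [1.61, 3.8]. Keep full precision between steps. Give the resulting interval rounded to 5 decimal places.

f(1.610000) = -1.961600, f(3.800000) = 12.142000 (opposite signs)
step 1: m = 2.705000, f(m) = 3.891175 > 0 → root in [1.610000, 2.705000]
step 2: m = 2.157500, f(m) = 0.665031 > 0 → root in [1.610000, 2.157500]
step 3: m = 1.883750, f(m) = -0.723223 < 0 → root in [1.883750, 2.157500]

[1.88375, 2.15750]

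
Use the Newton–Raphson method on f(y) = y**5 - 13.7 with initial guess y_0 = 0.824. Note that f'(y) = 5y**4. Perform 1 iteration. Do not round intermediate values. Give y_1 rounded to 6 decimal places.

6.602692

y_0 = 0.824000: f = -13.320129, f' = 2.305042 → y_1 = 0.824000 - (-13.320129)/(2.305042) = 6.602692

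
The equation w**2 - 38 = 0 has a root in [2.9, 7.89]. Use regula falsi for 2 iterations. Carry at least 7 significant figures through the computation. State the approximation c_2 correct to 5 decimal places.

6.09784

False-position update: c = (a·f(b) − b·f(a))/(f(b) − f(a)); replace the endpoint whose sign matches f(c).
f(2.900000) = -29.590000, f(7.890000) = 24.252100
step 1: c = 5.642354, f(c) = -6.163841 < 0 → new bracket [5.642354, 7.890000]
step 2: c = 6.097843, f(c) = -0.816308 < 0 → new bracket [6.097843, 7.890000]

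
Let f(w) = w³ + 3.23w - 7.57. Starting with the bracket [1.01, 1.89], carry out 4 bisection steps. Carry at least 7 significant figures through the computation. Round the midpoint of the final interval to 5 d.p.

1.42250

f(1.010000) = -3.277399, f(1.890000) = 5.285969 (opposite signs)
step 1: m = 1.450000, f(m) = 0.162125 > 0 → root in [1.010000, 1.450000]
step 2: m = 1.230000, f(m) = -1.736233 < 0 → root in [1.230000, 1.450000]
step 3: m = 1.340000, f(m) = -0.835696 < 0 → root in [1.340000, 1.450000]
step 4: m = 1.395000, f(m) = -0.349445 < 0 → root in [1.395000, 1.450000]
Midpoint of [1.395000, 1.450000] = 1.422500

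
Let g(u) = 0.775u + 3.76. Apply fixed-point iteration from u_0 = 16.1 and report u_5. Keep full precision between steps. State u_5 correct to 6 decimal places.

16.540256

u_1 = g(16.100000) = 16.237500
u_2 = g(16.237500) = 16.344062
u_3 = g(16.344062) = 16.426648
u_4 = g(16.426648) = 16.490653
u_5 = g(16.490653) = 16.540256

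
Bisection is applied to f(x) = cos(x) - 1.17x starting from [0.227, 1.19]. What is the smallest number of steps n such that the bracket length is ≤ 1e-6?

Initial width b − a = 1.19 − 0.227 = 0.963000.
After n steps the width is (b−a)/2^n; need (b−a)/2^n ≤ 1e-6.
So n ≥ log₂(0.963000/1e-6) = log₂(963000.0000) ≈ 19.8772.
Hence n = 20.

20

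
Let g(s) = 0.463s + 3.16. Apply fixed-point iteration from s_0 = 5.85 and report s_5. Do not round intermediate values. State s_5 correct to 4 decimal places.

s_1 = g(5.850000) = 5.868550
s_2 = g(5.868550) = 5.877139
s_3 = g(5.877139) = 5.881115
s_4 = g(5.881115) = 5.882956
s_5 = g(5.882956) = 5.883809

5.8838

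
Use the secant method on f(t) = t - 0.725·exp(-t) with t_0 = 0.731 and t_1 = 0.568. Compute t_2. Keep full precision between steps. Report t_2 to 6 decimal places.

0.454031

Secant update: t_(k+1) = t_k − f(t_k)·(t_k − t_(k-1))/(f(t_k) − f(t_(k-1))).
f(t_0) = 0.381965, f(t_1) = 0.157173
t_2 = 0.568000 - (0.157173)·(0.568000 - 0.731000)/(0.157173 - (0.381965)) = 0.454031; f(t_2) = -0.006389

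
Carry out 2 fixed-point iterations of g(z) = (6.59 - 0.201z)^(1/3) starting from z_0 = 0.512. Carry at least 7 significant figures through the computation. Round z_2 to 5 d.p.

z_1 = g(0.512000) = 1.865019
z_2 = g(1.865019) = 1.838584

1.83858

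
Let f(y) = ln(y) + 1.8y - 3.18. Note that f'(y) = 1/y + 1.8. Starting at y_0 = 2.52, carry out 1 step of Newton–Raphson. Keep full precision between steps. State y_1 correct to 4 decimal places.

y_0 = 2.520000: f = 2.280259, f' = 2.196825 → y_1 = 2.520000 - (2.280259)/(2.196825) = 1.482021

1.4820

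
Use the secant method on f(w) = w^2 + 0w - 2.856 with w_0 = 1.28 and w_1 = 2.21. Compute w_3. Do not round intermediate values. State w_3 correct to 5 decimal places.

1.68170

f(w_0) = -1.217600, f(w_1) = 2.028100
w_2 = 2.210000 - (2.028100)·(2.210000 - 1.280000)/(2.028100 - (-1.217600)) = 1.628883; f(w_2) = -0.202742
w_3 = 1.628883 - (-0.202742)·(1.628883 - 2.210000)/(-0.202742 - (2.028100)) = 1.681695; f(w_3) = -0.027901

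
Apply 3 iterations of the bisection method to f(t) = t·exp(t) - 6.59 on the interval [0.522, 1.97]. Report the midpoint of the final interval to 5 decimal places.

1.51750

f(0.522000) = -5.710224, f(1.970000) = 7.536233 (opposite signs)
step 1: m = 1.246000, f(m) = -2.258394 < 0 → root in [1.246000, 1.970000]
step 2: m = 1.608000, f(m) = 1.438447 > 0 → root in [1.246000, 1.608000]
step 3: m = 1.427000, f(m) = -0.644858 < 0 → root in [1.427000, 1.608000]
Midpoint of [1.427000, 1.608000] = 1.517500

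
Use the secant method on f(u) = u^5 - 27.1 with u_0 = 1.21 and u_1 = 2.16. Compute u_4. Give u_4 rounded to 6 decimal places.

f(u_0) = -24.506258, f(u_1) = 19.918498
u_2 = 2.160000 - (19.918498)·(2.160000 - 1.210000)/(19.918498 - (-24.506258)) = 1.734053; f(u_2) = -11.421217
u_3 = 1.734053 - (-11.421217)·(1.734053 - 2.160000)/(-11.421217 - (19.918498)) = 1.889282; f(u_3) = -3.029548
u_4 = 1.889282 - (-3.029548)·(1.889282 - 1.734053)/(-3.029548 - (-11.421217)) = 1.945323; f(u_4) = 0.758540

1.945323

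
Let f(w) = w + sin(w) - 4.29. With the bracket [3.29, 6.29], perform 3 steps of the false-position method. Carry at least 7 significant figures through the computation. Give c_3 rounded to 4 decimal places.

False-position update: c = (a·f(b) − b·f(a))/(f(b) − f(a)); replace the endpoint whose sign matches f(c).
f(3.290000) = -1.147863, f(6.290000) = 2.006815
step 1: c = 4.381582, f(c) = -0.854199 < 0 → new bracket [4.381582, 6.290000]
step 2: c = 4.951369, f(c) = -0.310211 < 0 → new bracket [4.951369, 6.290000]
step 3: c = 5.130589, f(c) = -0.073232 < 0 → new bracket [5.130589, 6.290000]

5.1306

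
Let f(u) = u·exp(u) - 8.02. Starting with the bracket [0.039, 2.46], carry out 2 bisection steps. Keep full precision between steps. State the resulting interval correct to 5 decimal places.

f(0.039000) = -7.979449, f(2.460000) = 20.773836 (opposite signs)
step 1: m = 1.249500, f(m) = -3.660997 < 0 → root in [1.249500, 2.460000]
step 2: m = 1.854750, f(m) = 3.832039 > 0 → root in [1.249500, 1.854750]

[1.24950, 1.85475]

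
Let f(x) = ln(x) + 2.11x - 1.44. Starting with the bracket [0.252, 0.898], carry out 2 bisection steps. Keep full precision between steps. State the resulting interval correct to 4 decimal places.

f(0.252000) = -2.286606, f(0.898000) = 0.347195 (opposite signs)
step 1: m = 0.575000, f(m) = -0.780135 < 0 → root in [0.575000, 0.898000]
step 2: m = 0.736500, f(m) = -0.191831 < 0 → root in [0.736500, 0.898000]

[0.7365, 0.8980]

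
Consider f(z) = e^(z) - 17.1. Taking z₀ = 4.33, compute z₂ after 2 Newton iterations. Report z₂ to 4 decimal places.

3.0438

Newton update: z ← z − f(z)/f'(z).
f'(z) = e^(z)
z_0 = 4.330000: f = 58.844287, f' = 75.944287 → z_1 = 4.330000 - (58.844287)/(75.944287) = 3.555165
z_1 = 3.555165: f = 17.893596, f' = 34.993596 → z_2 = 3.555165 - (17.893596)/(34.993596) = 3.043826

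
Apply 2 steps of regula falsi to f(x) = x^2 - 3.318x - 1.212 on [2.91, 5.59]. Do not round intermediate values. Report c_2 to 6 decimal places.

3.554841

f(2.910000) = -2.399280, f(5.590000) = 11.488480
step 1: c = 3.373003, f(c) = -1.026476 < 0 → new bracket [3.373003, 5.590000]
step 2: c = 3.554841, f(c) = -0.370069 < 0 → new bracket [3.554841, 5.590000]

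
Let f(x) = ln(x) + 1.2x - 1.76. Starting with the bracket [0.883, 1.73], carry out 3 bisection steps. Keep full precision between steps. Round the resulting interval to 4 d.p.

f(0.883000) = -0.824830, f(1.730000) = 0.864121 (opposite signs)
step 1: m = 1.306500, f(m) = 0.075152 > 0 → root in [0.883000, 1.306500]
step 2: m = 1.094750, f(m) = -0.355774 < 0 → root in [1.094750, 1.306500]
step 3: m = 1.200625, f(m) = -0.136408 < 0 → root in [1.200625, 1.306500]

[1.2006, 1.3065]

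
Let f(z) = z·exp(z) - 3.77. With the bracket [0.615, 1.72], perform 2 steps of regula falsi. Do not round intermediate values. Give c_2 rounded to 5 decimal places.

f(0.615000) = -2.632461, f(1.720000) = 5.835389
step 1: c = 0.958519, f(c) = -1.270343 < 0 → new bracket [0.958519, 1.720000]
step 2: c = 1.094655, f(c) = -0.499007 < 0 → new bracket [1.094655, 1.720000]

1.09465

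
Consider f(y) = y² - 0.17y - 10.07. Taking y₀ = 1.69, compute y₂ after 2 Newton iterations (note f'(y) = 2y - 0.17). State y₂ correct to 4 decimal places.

3.3342

y_0 = 1.690000: f = -7.501200, f' = 3.210000 → y_1 = 1.690000 - (-7.501200)/(3.210000) = 4.026822
y_1 = 4.026822: f = 5.460739, f' = 7.883645 → y_2 = 4.026822 - (5.460739)/(7.883645) = 3.334156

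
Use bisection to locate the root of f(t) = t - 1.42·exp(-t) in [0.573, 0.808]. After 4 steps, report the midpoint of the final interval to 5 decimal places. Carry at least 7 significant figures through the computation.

0.69784

f(0.573000) = -0.227641, f(0.808000) = 0.175037 (opposite signs)
step 1: m = 0.690500, f(m) = -0.021382 < 0 → root in [0.690500, 0.808000]
step 2: m = 0.749250, f(m) = 0.077986 > 0 → root in [0.690500, 0.749250]
step 3: m = 0.719875, f(m) = 0.028600 > 0 → root in [0.690500, 0.719875]
step 4: m = 0.705188, f(m) = 0.003685 > 0 → root in [0.690500, 0.705188]
Midpoint of [0.690500, 0.705188] = 0.697844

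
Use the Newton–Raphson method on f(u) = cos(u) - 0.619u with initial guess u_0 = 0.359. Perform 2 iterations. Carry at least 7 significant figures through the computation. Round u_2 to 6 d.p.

0.949258

f'(u) = -sin(u) - 0.619
u_0 = 0.359000: f = 0.714028, f' = -0.970338 → u_1 = 0.359000 - (0.714028)/(-0.970338) = 1.094854
u_1 = 1.094854: f = -0.219539, f' = -1.507862 → u_2 = 1.094854 - (-0.219539)/(-1.507862) = 0.949258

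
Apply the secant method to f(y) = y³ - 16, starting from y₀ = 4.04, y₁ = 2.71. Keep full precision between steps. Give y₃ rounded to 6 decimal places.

f(y_0) = 49.939264, f(y_1) = 3.902511
y_2 = 2.710000 - (3.902511)·(2.710000 - 4.040000)/(3.902511 - (49.939264)) = 2.597257; f(y_2) = 1.520423
y_3 = 2.597257 - (1.520423)·(2.597257 - 2.710000)/(1.520423 - (3.902511)) = 2.525296; f(y_3) = 0.104107

2.525296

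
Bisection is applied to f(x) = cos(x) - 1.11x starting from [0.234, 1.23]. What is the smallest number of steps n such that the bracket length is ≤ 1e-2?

Initial width b − a = 1.23 − 0.234 = 0.996000.
After n steps the width is (b−a)/2^n; need (b−a)/2^n ≤ 1e-2.
So n ≥ log₂(0.996000/1e-2) = log₂(99.6000) ≈ 6.6381.
Hence n = 7.

7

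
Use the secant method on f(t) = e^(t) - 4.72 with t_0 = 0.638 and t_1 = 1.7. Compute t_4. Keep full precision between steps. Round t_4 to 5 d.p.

1.55202

f(t_0) = -2.827308, f(t_1) = 0.753947
t_2 = 1.700000 - (0.753947)·(1.700000 - 0.638000)/(0.753947 - (-2.827308)) = 1.476421; f(t_2) = -0.342747
t_3 = 1.476421 - (-0.342747)·(1.476421 - 1.700000)/(-0.342747 - (0.753947)) = 1.546296; f(t_3) = -0.025950
t_4 = 1.546296 - (-0.025950)·(1.546296 - 1.476421)/(-0.025950 - (-0.342747)) = 1.552019; f(t_4) = 0.000994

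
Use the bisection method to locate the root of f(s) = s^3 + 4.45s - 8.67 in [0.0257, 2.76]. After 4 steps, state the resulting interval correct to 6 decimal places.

f(0.025700) = -8.555618, f(2.760000) = 24.636576 (opposite signs)
step 1: m = 1.392850, f(m) = 0.230355 > 0 → root in [0.025700, 1.392850]
step 2: m = 0.709275, f(m) = -5.156911 < 0 → root in [0.709275, 1.392850]
step 3: m = 1.051063, f(m) = -2.831629 < 0 → root in [1.051063, 1.392850]
step 4: m = 1.221956, f(m) = -1.407698 < 0 → root in [1.221956, 1.392850]

[1.221956, 1.392850]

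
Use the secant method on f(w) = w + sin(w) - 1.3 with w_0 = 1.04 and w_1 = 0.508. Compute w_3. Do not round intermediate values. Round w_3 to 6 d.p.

0.675377

f(w_0) = 0.602404, f(w_1) = -0.305569
w_2 = 0.508000 - (-0.305569)·(0.508000 - 1.040000)/(-0.305569 - (0.602404)) = 0.687039; f(w_2) = 0.021290
w_3 = 0.687039 - (0.021290)·(0.687039 - 0.508000)/(0.021290 - (-0.305569)) = 0.675377; f(w_3) = 0.000569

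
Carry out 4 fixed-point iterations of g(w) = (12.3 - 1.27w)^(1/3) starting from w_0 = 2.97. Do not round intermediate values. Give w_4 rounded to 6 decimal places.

2.125442

w_1 = g(2.970000) = 2.043074
w_2 = g(2.043074) = 2.133059
w_3 = g(2.133059) = 2.124654
w_4 = g(2.124654) = 2.125442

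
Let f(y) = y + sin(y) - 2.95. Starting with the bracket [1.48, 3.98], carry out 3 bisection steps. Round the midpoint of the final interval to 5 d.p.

f(1.480000) = -0.474119, f(3.980000) = 0.286421 (opposite signs)
step 1: m = 2.730000, f(m) = 0.180069 > 0 → root in [1.480000, 2.730000]
step 2: m = 2.105000, f(m) = 0.015674 > 0 → root in [1.480000, 2.105000]
step 3: m = 1.792500, f(m) = -0.181976 < 0 → root in [1.792500, 2.105000]
Midpoint of [1.792500, 2.105000] = 1.948750

1.94875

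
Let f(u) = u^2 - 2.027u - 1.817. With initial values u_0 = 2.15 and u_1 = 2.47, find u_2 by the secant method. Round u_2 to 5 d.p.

2.74875

f(u_0) = -1.552550, f(u_1) = -0.722790
u_2 = 2.470000 - (-0.722790)·(2.470000 - 2.150000)/(-0.722790 - (-1.552550)) = 2.748747; f(u_2) = 0.166899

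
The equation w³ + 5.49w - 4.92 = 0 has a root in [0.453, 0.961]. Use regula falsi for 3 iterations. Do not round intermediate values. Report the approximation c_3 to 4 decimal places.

f(0.453000) = -2.340070, f(0.961000) = 1.243394
step 1: c = 0.784734, f(c) = -0.128568 < 0 → new bracket [0.784734, 0.961000]
step 2: c = 0.801252, f(c) = -0.006721 < 0 → new bracket [0.801252, 0.961000]
step 3: c = 0.802111, f(c) = -0.000350 < 0 → new bracket [0.802111, 0.961000]

0.8021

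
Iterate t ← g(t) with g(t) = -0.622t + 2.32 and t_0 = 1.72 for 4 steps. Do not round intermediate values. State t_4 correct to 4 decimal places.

1.4737

t_1 = g(1.720000) = 1.250160
t_2 = g(1.250160) = 1.542400
t_3 = g(1.542400) = 1.360627
t_4 = g(1.360627) = 1.473690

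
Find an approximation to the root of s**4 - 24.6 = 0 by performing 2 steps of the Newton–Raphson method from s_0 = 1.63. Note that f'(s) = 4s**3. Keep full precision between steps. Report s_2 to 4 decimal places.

s_0 = 1.630000: f = -17.540882, f' = 17.322988 → s_1 = 1.630000 - (-17.540882)/(17.322988) = 2.642578
s_1 = 2.642578: f = 24.165365, f' = 73.814826 → s_2 = 2.642578 - (24.165365)/(73.814826) = 2.315200

2.3152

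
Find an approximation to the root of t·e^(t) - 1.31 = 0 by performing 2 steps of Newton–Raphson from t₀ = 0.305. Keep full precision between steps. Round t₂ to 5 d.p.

Newton update: t ← t − f(t)/f'(t).
f'(t) = (t + 1)·e^(t)
t_0 = 0.305000: f = -0.896229, f' = 1.770396 → t_1 = 0.305000 - (-0.896229)/(1.770396) = 0.811231
t_1 = 0.811231: f = 0.515819, f' = 4.076497 → t_2 = 0.811231 - (0.515819)/(4.076497) = 0.684696

0.68470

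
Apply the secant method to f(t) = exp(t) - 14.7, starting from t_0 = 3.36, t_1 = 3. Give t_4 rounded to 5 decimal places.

2.68842

f(t_0) = 14.089191, f(t_1) = 5.385537
t_2 = 3.000000 - (5.385537)·(3.000000 - 3.360000)/(5.385537 - (14.089191)) = 2.777244; f(t_2) = 1.374654
t_3 = 2.777244 - (1.374654)·(2.777244 - 3.000000)/(1.374654 - (5.385537)) = 2.700898; f(t_3) = 0.193104
t_4 = 2.700898 - (0.193104)·(2.700898 - 2.777244)/(0.193104 - (1.374654)) = 2.688421; f(t_4) = 0.008432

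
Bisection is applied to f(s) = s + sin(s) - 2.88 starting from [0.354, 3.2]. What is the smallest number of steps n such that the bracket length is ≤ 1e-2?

Initial width b − a = 3.2 − 0.354 = 2.846000.
After n steps the width is (b−a)/2^n; need (b−a)/2^n ≤ 1e-2.
So n ≥ log₂(2.846000/1e-2) = log₂(284.6000) ≈ 8.1528.
Hence n = 9.

9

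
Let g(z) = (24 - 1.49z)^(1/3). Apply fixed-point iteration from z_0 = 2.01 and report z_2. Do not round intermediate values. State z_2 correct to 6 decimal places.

z_1 = g(2.010000) = 2.759147
z_2 = g(2.759147) = 2.709381

2.709381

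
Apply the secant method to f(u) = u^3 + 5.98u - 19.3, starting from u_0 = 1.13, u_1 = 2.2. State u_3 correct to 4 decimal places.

1.9573

Secant update: u_(k+1) = u_k − f(u_k)·(u_k − u_(k-1))/(f(u_k) − f(u_(k-1))).
f(u_0) = -11.099703, f(u_1) = 4.504000
u_2 = 2.200000 - (4.504000)·(2.200000 - 1.130000)/(4.504000 - (-11.099703)) = 1.891145; f(u_2) = -1.227404
u_3 = 1.891145 - (-1.227404)·(1.891145 - 2.200000)/(-1.227404 - (4.504000)) = 1.957288; f(u_3) = -0.097099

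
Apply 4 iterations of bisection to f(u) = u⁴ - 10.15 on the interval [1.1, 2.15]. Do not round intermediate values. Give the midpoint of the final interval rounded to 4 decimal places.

f(1.100000) = -8.685900, f(2.150000) = 11.217506 (opposite signs)
step 1: m = 1.625000, f(m) = -3.177100 < 0 → root in [1.625000, 2.150000]
step 2: m = 1.887500, f(m) = 2.542520 > 0 → root in [1.625000, 1.887500]
step 3: m = 1.756250, f(m) = -0.636390 < 0 → root in [1.756250, 1.887500]
step 4: m = 1.821875, f(m) = 0.867278 > 0 → root in [1.756250, 1.821875]
Midpoint of [1.756250, 1.821875] = 1.789062

1.7891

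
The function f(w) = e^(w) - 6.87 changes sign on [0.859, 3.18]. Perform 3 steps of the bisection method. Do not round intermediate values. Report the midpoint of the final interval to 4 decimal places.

1.8744

f(0.859000) = -4.509201, f(3.180000) = 17.176754 (opposite signs)
step 1: m = 2.019500, f(m) = 0.664557 > 0 → root in [0.859000, 2.019500]
step 2: m = 1.439250, f(m) = -2.652469 < 0 → root in [1.439250, 2.019500]
step 3: m = 1.729375, f(m) = -1.232870 < 0 → root in [1.729375, 2.019500]
Midpoint of [1.729375, 2.019500] = 1.874437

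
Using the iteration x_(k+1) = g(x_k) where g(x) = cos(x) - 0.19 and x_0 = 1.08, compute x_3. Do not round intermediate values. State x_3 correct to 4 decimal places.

x_1 = g(1.080000) = 0.281328
x_2 = g(0.281328) = 0.770687
x_3 = g(0.770687) = 0.527432

0.5274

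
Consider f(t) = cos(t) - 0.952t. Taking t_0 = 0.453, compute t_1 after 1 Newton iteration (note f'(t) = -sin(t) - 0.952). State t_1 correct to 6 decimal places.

0.789687

Newton update: t ← t − f(t)/f'(t).
t_0 = 0.453000: f = 0.467882, f' = -1.389665 → t_1 = 0.453000 - (0.467882)/(-1.389665) = 0.789687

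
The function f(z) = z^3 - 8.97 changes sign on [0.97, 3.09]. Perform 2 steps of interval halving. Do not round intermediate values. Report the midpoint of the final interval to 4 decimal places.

f(0.970000) = -8.057327, f(3.090000) = 20.533629 (opposite signs)
step 1: m = 2.030000, f(m) = -0.604573 < 0 → root in [2.030000, 3.090000]
step 2: m = 2.560000, f(m) = 7.807216 > 0 → root in [2.030000, 2.560000]
Midpoint of [2.030000, 2.560000] = 2.295000

2.2950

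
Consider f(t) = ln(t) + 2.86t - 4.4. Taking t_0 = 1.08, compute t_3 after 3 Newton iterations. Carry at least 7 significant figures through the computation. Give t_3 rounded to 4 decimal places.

f'(t) = 1/t + 2.86
t_0 = 1.080000: f = -1.234239, f' = 3.785926 → t_1 = 1.080000 - (-1.234239)/(3.785926) = 1.406007
t_1 = 1.406007: f = -0.038066, f' = 3.571234 → t_2 = 1.406007 - (-0.038066)/(3.571234) = 1.416666
t_2 = 1.416666: f = -0.000029, f' = 3.565883 → t_3 = 1.416666 - (-0.000029)/(3.565883) = 1.416674

1.4167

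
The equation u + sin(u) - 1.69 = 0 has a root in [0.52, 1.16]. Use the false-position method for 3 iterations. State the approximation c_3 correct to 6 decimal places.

0.904251

False-position update: c = (a·f(b) − b·f(a))/(f(b) − f(a)); replace the endpoint whose sign matches f(c).
f(0.520000) = -0.673120, f(1.160000) = 0.386803
step 1: c = 0.926442, f(c) = 0.035929 > 0 → new bracket [0.520000, 0.926442]
step 2: c = 0.905846, f(c) = 0.002794 > 0 → new bracket [0.520000, 0.905846]
step 3: c = 0.904251, f(c) = 0.000214 > 0 → new bracket [0.520000, 0.904251]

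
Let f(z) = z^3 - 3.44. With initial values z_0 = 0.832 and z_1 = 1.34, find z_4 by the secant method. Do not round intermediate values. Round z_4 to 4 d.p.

1.5086

Secant update: z_(k+1) = z_k − f(z_k)·(z_k − z_(k-1))/(f(z_k) − f(z_(k-1))).
f(z_0) = -2.864070, f(z_1) = -1.033896
z_2 = 1.340000 - (-1.033896)·(1.340000 - 0.832000)/(-1.033896 - (-2.864070)) = 1.626978; f(z_2) = 0.866702
z_3 = 1.626978 - (0.866702)·(1.626978 - 1.340000)/(0.866702 - (-1.033896)) = 1.496111; f(z_3) = -0.091180
z_4 = 1.496111 - (-0.091180)·(1.496111 - 1.626978)/(-0.091180 - (0.866702)) = 1.508568; f(z_4) = -0.006832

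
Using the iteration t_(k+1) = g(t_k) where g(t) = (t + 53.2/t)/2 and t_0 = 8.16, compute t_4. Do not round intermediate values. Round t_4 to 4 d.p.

7.2938

t_1 = g(8.160000) = 7.339804
t_2 = g(7.339804) = 7.293977
t_3 = g(7.293977) = 7.293833
t_4 = g(7.293833) = 7.293833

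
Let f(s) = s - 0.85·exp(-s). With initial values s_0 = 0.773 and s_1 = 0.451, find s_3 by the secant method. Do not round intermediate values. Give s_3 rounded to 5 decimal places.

0.51030

f(s_0) = 0.380618, f(s_1) = -0.090442
s_2 = 0.451000 - (-0.090442)·(0.451000 - 0.773000)/(-0.090442 - (0.380618)) = 0.512823; f(s_2) = 0.003841
s_3 = 0.512823 - (0.003841)·(0.512823 - 0.451000)/(0.003841 - (-0.090442)) = 0.510305; f(s_3) = 0.000039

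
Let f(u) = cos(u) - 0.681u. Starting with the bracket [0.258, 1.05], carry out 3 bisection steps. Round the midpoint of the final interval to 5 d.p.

f(0.258000) = 0.791204, f(1.050000) = -0.217479 (opposite signs)
step 1: m = 0.654000, f(m) = 0.348283 > 0 → root in [0.654000, 1.050000]
step 2: m = 0.852000, f(m) = 0.078267 > 0 → root in [0.852000, 1.050000]
step 3: m = 0.951000, f(m) = -0.066762 < 0 → root in [0.852000, 0.951000]
Midpoint of [0.852000, 0.951000] = 0.901500

0.90150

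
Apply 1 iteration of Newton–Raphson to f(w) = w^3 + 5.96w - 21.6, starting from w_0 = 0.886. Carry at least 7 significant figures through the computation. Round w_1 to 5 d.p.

2.76501

Newton update: w ← w − f(w)/f'(w).
f'(w) = 3w^2 + 5.96
w_0 = 0.886000: f = -15.623934, f' = 8.314988 → w_1 = 0.886000 - (-15.623934)/(8.314988) = 2.765009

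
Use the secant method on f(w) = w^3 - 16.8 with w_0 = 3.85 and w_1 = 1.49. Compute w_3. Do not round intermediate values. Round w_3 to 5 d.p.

2.88688

Secant update: w_(k+1) = w_k − f(w_k)·(w_k − w_(k-1))/(f(w_k) − f(w_(k-1))).
f(w_0) = 40.266625, f(w_1) = -13.492051
w_2 = 1.490000 - (-13.492051)·(1.490000 - 3.850000)/(-13.492051 - (40.266625)) = 2.082300; f(w_2) = -7.771208
w_3 = 2.082300 - (-7.771208)·(2.082300 - 1.490000)/(-7.771208 - (-13.492051)) = 2.886881; f(w_3) = 7.259501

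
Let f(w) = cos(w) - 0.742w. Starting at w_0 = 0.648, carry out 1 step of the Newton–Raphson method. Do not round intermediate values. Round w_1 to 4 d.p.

f'(w) = -sin(w) - 0.742
w_0 = 0.648000: f = 0.316477, f' = -1.345593 → w_1 = 0.648000 - (0.316477)/(-1.345593) = 0.883195

0.8832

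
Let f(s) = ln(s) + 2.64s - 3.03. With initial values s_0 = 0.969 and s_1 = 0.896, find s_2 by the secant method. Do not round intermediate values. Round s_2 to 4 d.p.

1.1046

Secant update: s_(k+1) = s_k − f(s_k)·(s_k − s_(k-1))/(f(s_k) − f(s_(k-1))).
f(s_0) = -0.503331, f(s_1) = -0.774375
s_2 = 0.896000 - (-0.774375)·(0.896000 - 0.969000)/(-0.774375 - (-0.503331)) = 1.104561; f(s_2) = -0.014509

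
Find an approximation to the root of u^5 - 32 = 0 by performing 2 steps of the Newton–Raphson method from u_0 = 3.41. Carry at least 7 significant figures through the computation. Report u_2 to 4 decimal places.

f'(u) = 5u^4
u_0 = 3.410000: f = 429.075340, f' = 676.063548 → u_1 = 3.410000 - (429.075340)/(676.063548) = 2.775333
u_1 = 2.775333: f = 132.655167, f' = 296.640398 → u_2 = 2.775333 - (132.655167)/(296.640398) = 2.328141

2.3281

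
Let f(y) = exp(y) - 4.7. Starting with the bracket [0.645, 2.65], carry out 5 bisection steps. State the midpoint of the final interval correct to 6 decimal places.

1.553516

f(0.645000) = -2.794013, f(2.650000) = 9.454039 (opposite signs)
step 1: m = 1.647500, f(m) = 0.493979 > 0 → root in [0.645000, 1.647500]
step 2: m = 1.146250, f(m) = -1.553628 < 0 → root in [1.146250, 1.647500]
step 3: m = 1.396875, f(m) = -0.657453 < 0 → root in [1.396875, 1.647500]
step 4: m = 1.522188, f(m) = -0.117762 < 0 → root in [1.522188, 1.647500]
step 5: m = 1.584844, f(m) = 0.178529 > 0 → root in [1.522188, 1.584844]
Midpoint of [1.522188, 1.584844] = 1.553516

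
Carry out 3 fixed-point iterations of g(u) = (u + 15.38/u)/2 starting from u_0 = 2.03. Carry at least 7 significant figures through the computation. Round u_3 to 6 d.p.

u_1 = g(2.030000) = 4.803177
u_2 = g(4.803177) = 4.002612
u_3 = g(4.002612) = 3.922551

3.922551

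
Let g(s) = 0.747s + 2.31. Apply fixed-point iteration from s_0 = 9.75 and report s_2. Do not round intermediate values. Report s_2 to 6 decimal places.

9.476158

s_1 = g(9.750000) = 9.593250
s_2 = g(9.593250) = 9.476158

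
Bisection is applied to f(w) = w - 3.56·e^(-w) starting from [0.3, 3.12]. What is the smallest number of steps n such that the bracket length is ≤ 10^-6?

22

Initial width b − a = 3.12 − 0.3 = 2.820000.
After n steps the width is (b−a)/2^n; need (b−a)/2^n ≤ 10^-6.
So n ≥ log₂(2.820000/10^-6) = log₂(2820000.0000) ≈ 21.4273.
Hence n = 22.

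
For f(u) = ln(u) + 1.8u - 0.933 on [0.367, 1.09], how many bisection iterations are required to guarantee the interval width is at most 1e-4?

Initial width b − a = 1.09 − 0.367 = 0.723000.
After n steps the width is (b−a)/2^n; need (b−a)/2^n ≤ 1e-4.
So n ≥ log₂(0.723000/1e-4) = log₂(7230.0000) ≈ 12.8198.
Hence n = 13.

13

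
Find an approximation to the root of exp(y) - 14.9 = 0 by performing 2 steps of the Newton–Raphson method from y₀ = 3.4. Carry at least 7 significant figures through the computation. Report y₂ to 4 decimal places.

2.7194

f'(y) = exp(y)
y_0 = 3.400000: f = 15.064100, f' = 29.964100 → y_1 = 3.400000 - (15.064100)/(29.964100) = 2.897262
y_1 = 2.897262: f = 3.224448, f' = 18.124448 → y_2 = 2.897262 - (3.224448)/(18.124448) = 2.719356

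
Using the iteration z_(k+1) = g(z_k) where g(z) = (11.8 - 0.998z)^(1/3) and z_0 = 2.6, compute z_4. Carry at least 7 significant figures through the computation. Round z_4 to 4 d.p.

z_1 = g(2.600000) = 2.095774
z_2 = g(2.095774) = 2.133288
z_3 = g(2.133288) = 2.130542
z_4 = g(2.130542) = 2.130743

2.1307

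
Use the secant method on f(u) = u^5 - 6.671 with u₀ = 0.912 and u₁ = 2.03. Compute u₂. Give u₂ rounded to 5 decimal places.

f(u_0) = -6.040080, f(u_1) = 27.802088
u_2 = 2.030000 - (27.802088)·(2.030000 - 0.912000)/(27.802088 - (-6.040080)) = 1.111538; f(u_2) = -4.974233

1.11154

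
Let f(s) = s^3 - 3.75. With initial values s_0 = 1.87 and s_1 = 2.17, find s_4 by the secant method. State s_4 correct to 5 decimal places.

f(s_0) = 2.789203, f(s_1) = 6.468313
s_2 = 2.170000 - (6.468313)·(2.170000 - 1.870000)/(6.468313 - (2.789203)) = 1.642564; f(s_2) = 0.681667
s_3 = 1.642564 - (0.681667)·(1.642564 - 2.170000)/(0.681667 - (6.468313)) = 1.580432; f(s_3) = 0.197551
s_4 = 1.580432 - (0.197551)·(1.580432 - 1.642564)/(0.197551 - (0.681667)) = 1.555078; f(s_4) = 0.010598

1.55508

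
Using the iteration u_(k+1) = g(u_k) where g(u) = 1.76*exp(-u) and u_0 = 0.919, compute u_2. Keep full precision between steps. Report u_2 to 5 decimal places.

u_1 = g(0.919000) = 0.702095
u_2 = g(0.702095) = 0.872161

0.87216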